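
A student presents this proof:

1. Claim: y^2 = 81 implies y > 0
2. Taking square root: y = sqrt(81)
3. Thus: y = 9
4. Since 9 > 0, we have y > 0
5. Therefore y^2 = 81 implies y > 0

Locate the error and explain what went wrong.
Step 2: Taking square root: y = sqrt(81)

Step 2 takes the square root and assumes the positive root only. The equation y^2 = 81 actually has two solutions: y = 9 and y = -9. The proof silently assumes y > 0 without justification, then uses this assumption to conclude y > 0, which is circular. The counterexample y = -9 shows the claim is false.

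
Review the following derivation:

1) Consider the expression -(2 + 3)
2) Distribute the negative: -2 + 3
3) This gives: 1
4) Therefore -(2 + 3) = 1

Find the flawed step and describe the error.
Step 2: Distribute the negative: -2 + 3

Step 2 incorrectly distributes the negative sign. The correct distribution is -(2 + 3) = -2 - 3 = -5. The negative must be applied to both terms, not just the first. The error treats -(2 + 3) as -2 + 3, which equals 1 instead of -5.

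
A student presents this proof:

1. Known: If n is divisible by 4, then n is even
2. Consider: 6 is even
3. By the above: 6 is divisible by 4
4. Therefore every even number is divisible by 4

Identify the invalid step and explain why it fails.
Step 3: By the above: 6 is divisible by 4

Step 3 commits the fallacy of affirming the consequent. The known fact 'divisible by 4 → even' does NOT imply 'even → divisible by 4'. That would be the converse, which is false. For example, 6 is even but 6 ÷ 4 = 1.50, which is not an integer.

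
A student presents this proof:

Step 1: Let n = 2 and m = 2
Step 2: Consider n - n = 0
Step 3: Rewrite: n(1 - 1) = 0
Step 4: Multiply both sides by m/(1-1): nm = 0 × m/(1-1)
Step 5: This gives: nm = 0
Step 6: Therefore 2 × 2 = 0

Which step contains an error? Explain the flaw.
Step 4: Multiply both sides by m/(1-1): nm = 0 × m/(1-1)

Step 4 multiplies both sides by m/(1-1). However, 1-1 = 0, so this is multiplication by m/0, which is undefined. We cannot multiply by an undefined expression.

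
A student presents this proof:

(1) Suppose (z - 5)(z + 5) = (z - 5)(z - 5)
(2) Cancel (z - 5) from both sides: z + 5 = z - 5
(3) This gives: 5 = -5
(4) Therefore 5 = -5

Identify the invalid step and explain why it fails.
Step 2: Cancel (z - 5) from both sides: z + 5 = z - 5

Step 2 cancels (z - 5) from both sides. This is only valid if (z - 5) ≠ 0, i.e., z ≠ 5. When z = 5, both sides equal zero regardless of the other factors. The correct approach requires considering z = 5 as a separate case.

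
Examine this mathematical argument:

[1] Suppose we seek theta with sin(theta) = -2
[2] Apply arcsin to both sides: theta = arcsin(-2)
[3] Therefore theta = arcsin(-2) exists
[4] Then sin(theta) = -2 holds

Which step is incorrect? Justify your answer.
Step 2: Apply arcsin to both sides: theta = arcsin(-2)

Step 2 applies arcsin to -2. However, arcsin(x) is only defined for x in [-1, 1] because sin(theta) can only produce values in that range. Since |-2| > 1, arcsin(-2) is undefined. There is no angle whose sine equals -2.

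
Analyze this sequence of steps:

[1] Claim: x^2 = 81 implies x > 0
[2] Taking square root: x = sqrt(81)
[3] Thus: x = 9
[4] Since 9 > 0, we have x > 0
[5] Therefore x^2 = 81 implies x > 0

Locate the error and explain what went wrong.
Step 2: Taking square root: x = sqrt(81)

Step 2 takes the square root and assumes the positive root only. The equation x^2 = 81 actually has two solutions: x = 9 and x = -9. The proof silently assumes x > 0 without justification, then uses this assumption to conclude x > 0, which is circular. The counterexample x = -9 shows the claim is false.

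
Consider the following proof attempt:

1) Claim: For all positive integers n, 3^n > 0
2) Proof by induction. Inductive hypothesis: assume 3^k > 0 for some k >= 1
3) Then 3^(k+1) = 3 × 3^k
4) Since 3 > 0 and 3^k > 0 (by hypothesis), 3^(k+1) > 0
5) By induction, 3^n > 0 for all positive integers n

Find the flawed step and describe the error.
Step 5: By induction, 3^n > 0 for all positive integers n

Step 5 concludes the proof by induction, but no base case was ever established. A valid induction proof requires: (1) a base case proving 3^1 > 0, and (2) an inductive step showing IF 3^k > 0 THEN 3^(k+1) > 0. Steps 2-4 correctly establish the inductive step, but without the base case the conclusion in step 5 does not follow.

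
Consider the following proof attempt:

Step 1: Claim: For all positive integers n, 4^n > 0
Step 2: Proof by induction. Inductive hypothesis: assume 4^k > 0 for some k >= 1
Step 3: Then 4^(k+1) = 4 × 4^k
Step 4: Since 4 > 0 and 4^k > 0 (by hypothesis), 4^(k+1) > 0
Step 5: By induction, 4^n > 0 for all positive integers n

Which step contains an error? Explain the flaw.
Step 5: By induction, 4^n > 0 for all positive integers n

Step 5 concludes the proof by induction, but no base case was ever established. A valid induction proof requires: (1) a base case proving 4^1 > 0, and (2) an inductive step showing IF 4^k > 0 THEN 4^(k+1) > 0. Steps 2-4 correctly establish the inductive step, but without the base case the conclusion in step 5 does not follow.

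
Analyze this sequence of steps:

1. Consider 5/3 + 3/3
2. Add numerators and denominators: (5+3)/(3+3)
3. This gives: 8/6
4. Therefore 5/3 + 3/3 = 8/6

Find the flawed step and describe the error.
Step 2: Add numerators and denominators: (5+3)/(3+3)

Step 2 incorrectly adds fractions by separately adding numerators and denominators. This is wrong. The correct method requires a common denominator: 5/3 + 3/3 = (5×3 + 3×3)/(3×3) = 24/9 = 8/3. The method used gives 8/6, which is different.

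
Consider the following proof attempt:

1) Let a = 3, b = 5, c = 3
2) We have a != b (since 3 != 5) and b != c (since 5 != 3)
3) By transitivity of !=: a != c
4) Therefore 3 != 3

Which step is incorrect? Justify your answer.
Step 3: By transitivity of !=: a != c

Step 3 incorrectly applies transitivity to the '!=' relation. Transitivity states: if a R b and b R c, then a R c. However, '!=' is not transitive. Counterexample: 3 != 5 and 5 != 3, but 3 = 3 (both equal 3). Transitivity holds for relations like <, <=, =, but not for !=.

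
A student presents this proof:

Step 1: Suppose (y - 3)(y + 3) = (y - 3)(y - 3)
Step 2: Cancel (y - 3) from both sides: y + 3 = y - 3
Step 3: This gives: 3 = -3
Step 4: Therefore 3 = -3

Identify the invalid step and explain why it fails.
Step 2: Cancel (y - 3) from both sides: y + 3 = y - 3

Step 2 cancels (y - 3) from both sides. This is only valid if (y - 3) ≠ 0, i.e., y ≠ 3. When y = 3, both sides equal zero regardless of the other factors. The correct approach requires considering y = 3 as a separate case.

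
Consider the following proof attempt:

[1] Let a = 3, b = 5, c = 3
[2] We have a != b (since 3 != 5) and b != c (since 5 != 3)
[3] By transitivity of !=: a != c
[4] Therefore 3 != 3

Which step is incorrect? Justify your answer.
Step 3: By transitivity of !=: a != c

Step 3 incorrectly applies transitivity to the '!=' relation. Transitivity states: if a R b and b R c, then a R c. However, '!=' is not transitive. Counterexample: 3 != 5 and 5 != 3, but 3 = 3 (both equal 3). Transitivity holds for relations like <, <=, =, but not for !=.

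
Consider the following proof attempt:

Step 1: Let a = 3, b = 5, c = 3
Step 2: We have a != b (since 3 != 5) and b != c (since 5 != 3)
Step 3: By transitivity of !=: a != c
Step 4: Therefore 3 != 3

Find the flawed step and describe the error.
Step 3: By transitivity of !=: a != c

Step 3 incorrectly applies transitivity to the '!=' relation. Transitivity states: if a R b and b R c, then a R c. However, '!=' is not transitive. Counterexample: 3 != 5 and 5 != 3, but 3 = 3 (both equal 3). Transitivity holds for relations like <, <=, =, but not for !=.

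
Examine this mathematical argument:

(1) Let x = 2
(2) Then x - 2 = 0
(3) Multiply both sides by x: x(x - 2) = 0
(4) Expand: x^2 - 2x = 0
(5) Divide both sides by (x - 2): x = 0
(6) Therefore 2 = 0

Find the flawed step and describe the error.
Step 5: Divide both sides by (x - 2): x = 0

Step 5 divides both sides by (x - 2). However, since x = 2, we have (x - 2) = 0. Division by zero is undefined, making this step invalid.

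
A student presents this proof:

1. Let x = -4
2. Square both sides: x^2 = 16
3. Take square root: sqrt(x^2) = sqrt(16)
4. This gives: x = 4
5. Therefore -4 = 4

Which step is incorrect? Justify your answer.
Step 4: This gives: x = 4

Step 4 incorrectly states that sqrt(x^2) = x. The correct identity is sqrt(x^2) = |x|. Since x = -4 < 0, we have sqrt(x^2) = |-4| = 4, not x = -4.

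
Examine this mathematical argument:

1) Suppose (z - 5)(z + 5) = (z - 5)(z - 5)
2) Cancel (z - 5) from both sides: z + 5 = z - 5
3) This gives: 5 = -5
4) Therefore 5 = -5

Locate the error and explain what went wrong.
Step 2: Cancel (z - 5) from both sides: z + 5 = z - 5

Step 2 cancels (z - 5) from both sides. This is only valid if (z - 5) ≠ 0, i.e., z ≠ 5. When z = 5, both sides equal zero regardless of the other factors. The correct approach requires considering z = 5 as a separate case.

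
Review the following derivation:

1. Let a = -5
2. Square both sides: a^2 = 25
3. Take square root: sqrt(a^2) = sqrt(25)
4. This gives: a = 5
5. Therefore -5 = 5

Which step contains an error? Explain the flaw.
Step 4: This gives: a = 5

Step 4 incorrectly states that sqrt(a^2) = a. The correct identity is sqrt(a^2) = |a|. Since a = -5 < 0, we have sqrt(a^2) = |-5| = 5, not a = -5.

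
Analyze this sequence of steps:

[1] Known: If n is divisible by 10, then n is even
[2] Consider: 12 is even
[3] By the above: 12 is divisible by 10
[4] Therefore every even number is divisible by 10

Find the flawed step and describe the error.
Step 3: By the above: 12 is divisible by 10

Step 3 commits the fallacy of affirming the consequent. The known fact 'divisible by 10 → even' does NOT imply 'even → divisible by 10'. That would be the converse, which is false. For example, 12 is even but 12 ÷ 10 = 1.20, which is not an integer.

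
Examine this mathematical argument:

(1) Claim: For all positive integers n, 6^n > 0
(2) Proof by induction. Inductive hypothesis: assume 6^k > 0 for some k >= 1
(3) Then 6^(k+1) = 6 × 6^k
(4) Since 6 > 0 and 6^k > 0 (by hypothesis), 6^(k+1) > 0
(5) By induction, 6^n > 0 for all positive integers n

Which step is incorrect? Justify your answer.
Step 5: By induction, 6^n > 0 for all positive integers n

Step 5 concludes the proof by induction, but no base case was ever established. A valid induction proof requires: (1) a base case proving 6^1 > 0, and (2) an inductive step showing IF 6^k > 0 THEN 6^(k+1) > 0. Steps 2-4 correctly establish the inductive step, but without the base case the conclusion in step 5 does not follow.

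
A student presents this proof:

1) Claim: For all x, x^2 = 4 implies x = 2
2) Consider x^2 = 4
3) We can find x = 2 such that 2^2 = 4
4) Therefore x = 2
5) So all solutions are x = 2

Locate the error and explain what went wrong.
Step 4: Therefore x = 2

Step 4 incorrectly concludes that x = 2 is the only solution. The proof shows that x = 2 is A solution (existence), but does not show it is the ONLY solution (uniqueness). In fact, x = -2 is also a solution since (-2)^2 = 4. Finding one solution doesn't prove there are no others.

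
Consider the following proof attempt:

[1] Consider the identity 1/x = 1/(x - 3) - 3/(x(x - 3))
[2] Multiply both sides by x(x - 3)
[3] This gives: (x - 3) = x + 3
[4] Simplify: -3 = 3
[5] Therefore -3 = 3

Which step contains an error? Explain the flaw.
Step 3: This gives: (x - 3) = x + 3

Step 3 makes a sign error when clearing denominators. Multiplying -3/(x(x - 3)) by x(x - 3) gives -3, not +3. The correct result is (x - 3) = x - 3, which is trivially true, not (x - 3) = x + 3. (Step 1 is a valid identity: 1/(x - 3) - 3/(x(x - 3)) = (x - 3)/(x(x - 3)) = 1/x.)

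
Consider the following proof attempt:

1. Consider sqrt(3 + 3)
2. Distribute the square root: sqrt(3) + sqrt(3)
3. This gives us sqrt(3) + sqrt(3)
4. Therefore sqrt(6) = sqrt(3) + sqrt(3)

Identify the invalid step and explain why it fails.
Step 2: Distribute the square root: sqrt(3) + sqrt(3)

Step 2 incorrectly 'distributes' the square root over addition. The square root function does not distribute: sqrt(a + b) ≠ sqrt(a) + sqrt(b). In fact, sqrt(3 + 3) = sqrt(6) ≈ 2.4495, while sqrt(3) + sqrt(3) ≈ 3.4641.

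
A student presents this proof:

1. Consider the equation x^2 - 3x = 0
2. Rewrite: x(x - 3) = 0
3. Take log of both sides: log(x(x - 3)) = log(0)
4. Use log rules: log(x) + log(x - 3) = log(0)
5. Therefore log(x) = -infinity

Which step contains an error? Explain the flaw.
Step 3: Take log of both sides: log(x(x - 3)) = log(0)

Step 3 takes the logarithm of both sides, resulting in log(0) on the right side. The logarithm is only defined for positive numbers; log(0) is undefined (approaches negative infinity). This operation is invalid.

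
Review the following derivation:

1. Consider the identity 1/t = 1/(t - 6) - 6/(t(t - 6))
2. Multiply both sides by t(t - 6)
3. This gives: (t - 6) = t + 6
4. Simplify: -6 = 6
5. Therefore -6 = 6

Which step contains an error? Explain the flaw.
Step 3: This gives: (t - 6) = t + 6

Step 3 makes a sign error when clearing denominators. Multiplying -6/(t(t - 6)) by t(t - 6) gives -6, not +6. The correct result is (t - 6) = t - 6, which is trivially true, not (t - 6) = t + 6. (Step 1 is a valid identity: 1/(t - 6) - 6/(t(t - 6)) = (t - 6)/(t(t - 6)) = 1/t.)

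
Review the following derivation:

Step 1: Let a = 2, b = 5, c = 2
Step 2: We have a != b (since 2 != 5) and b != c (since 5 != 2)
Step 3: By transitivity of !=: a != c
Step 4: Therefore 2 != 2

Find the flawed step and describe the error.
Step 3: By transitivity of !=: a != c

Step 3 incorrectly applies transitivity to the '!=' relation. Transitivity states: if a R b and b R c, then a R c. However, '!=' is not transitive. Counterexample: 2 != 5 and 5 != 2, but 2 = 2 (both equal 2). Transitivity holds for relations like <, <=, =, but not for !=.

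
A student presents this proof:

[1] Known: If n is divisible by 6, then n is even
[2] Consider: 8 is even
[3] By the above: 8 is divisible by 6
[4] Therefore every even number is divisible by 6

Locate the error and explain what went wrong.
Step 3: By the above: 8 is divisible by 6

Step 3 commits the fallacy of affirming the consequent. The known fact 'divisible by 6 → even' does NOT imply 'even → divisible by 6'. That would be the converse, which is false. For example, 8 is even but 8 ÷ 6 = 1.33, which is not an integer.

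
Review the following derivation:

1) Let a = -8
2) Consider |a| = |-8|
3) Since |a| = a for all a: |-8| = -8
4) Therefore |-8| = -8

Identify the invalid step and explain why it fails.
Step 3: Since |a| = a for all a: |-8| = -8

Step 3 incorrectly states that |a| = a for all a. The correct definition is |a| = a when a >= 0, and |a| = -a when a < 0. Since -8 < 0, we have |-8| = -(-8) = 8, not -8.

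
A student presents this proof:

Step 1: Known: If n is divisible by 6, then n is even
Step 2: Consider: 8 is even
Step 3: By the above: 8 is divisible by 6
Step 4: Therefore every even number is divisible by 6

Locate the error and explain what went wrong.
Step 3: By the above: 8 is divisible by 6

Step 3 commits the fallacy of affirming the consequent. The known fact 'divisible by 6 → even' does NOT imply 'even → divisible by 6'. That would be the converse, which is false. For example, 8 is even but 8 ÷ 6 = 1.33, which is not an integer.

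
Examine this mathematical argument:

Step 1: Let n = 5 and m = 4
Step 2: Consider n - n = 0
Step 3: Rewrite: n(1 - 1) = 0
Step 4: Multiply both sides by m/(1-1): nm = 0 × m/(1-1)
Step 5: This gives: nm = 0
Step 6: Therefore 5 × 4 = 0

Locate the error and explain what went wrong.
Step 4: Multiply both sides by m/(1-1): nm = 0 × m/(1-1)

Step 4 multiplies both sides by m/(1-1). However, 1-1 = 0, so this is multiplication by m/0, which is undefined. We cannot multiply by an undefined expression.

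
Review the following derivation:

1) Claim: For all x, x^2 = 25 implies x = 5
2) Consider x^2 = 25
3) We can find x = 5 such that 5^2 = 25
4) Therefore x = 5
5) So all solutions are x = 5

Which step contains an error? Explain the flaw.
Step 4: Therefore x = 5

Step 4 incorrectly concludes that x = 5 is the only solution. The proof shows that x = 5 is A solution (existence), but does not show it is the ONLY solution (uniqueness). In fact, x = -5 is also a solution since (-5)^2 = 25. Finding one solution doesn't prove there are no others.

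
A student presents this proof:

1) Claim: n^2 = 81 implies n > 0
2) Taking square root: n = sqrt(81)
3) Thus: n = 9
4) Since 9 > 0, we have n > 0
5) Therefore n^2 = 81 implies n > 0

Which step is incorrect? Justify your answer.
Step 2: Taking square root: n = sqrt(81)

Step 2 takes the square root and assumes the positive root only. The equation n^2 = 81 actually has two solutions: n = 9 and n = -9. The proof silently assumes n > 0 without justification, then uses this assumption to conclude n > 0, which is circular. The counterexample n = -9 shows the claim is false.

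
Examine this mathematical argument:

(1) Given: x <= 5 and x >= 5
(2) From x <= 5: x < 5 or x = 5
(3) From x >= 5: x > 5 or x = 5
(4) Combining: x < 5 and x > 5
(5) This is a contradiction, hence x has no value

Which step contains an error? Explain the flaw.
Step 4: Combining: x < 5 and x > 5

Step 4 incorrectly combines the conditions. From x <= 5 and x >= 5, the intersection is x = 5. The error treats the 'or' cases as 'and' requirements. The correct conclusion is that x = 5 is the unique solution, not that no solution exists.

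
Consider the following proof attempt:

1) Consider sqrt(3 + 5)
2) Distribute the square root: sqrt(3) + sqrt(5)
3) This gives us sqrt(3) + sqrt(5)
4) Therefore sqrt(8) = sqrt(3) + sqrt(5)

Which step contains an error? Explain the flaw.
Step 2: Distribute the square root: sqrt(3) + sqrt(5)

Step 2 incorrectly 'distributes' the square root over addition. The square root function does not distribute: sqrt(a + b) ≠ sqrt(a) + sqrt(b). In fact, sqrt(3 + 5) = sqrt(8) ≈ 2.8284, while sqrt(3) + sqrt(5) ≈ 3.9681.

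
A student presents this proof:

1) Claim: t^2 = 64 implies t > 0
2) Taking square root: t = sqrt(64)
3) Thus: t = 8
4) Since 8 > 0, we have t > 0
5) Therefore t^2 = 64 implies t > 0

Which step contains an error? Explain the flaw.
Step 2: Taking square root: t = sqrt(64)

Step 2 takes the square root and assumes the positive root only. The equation t^2 = 64 actually has two solutions: t = 8 and t = -8. The proof silently assumes t > 0 without justification, then uses this assumption to conclude t > 0, which is circular. The counterexample t = -8 shows the claim is false.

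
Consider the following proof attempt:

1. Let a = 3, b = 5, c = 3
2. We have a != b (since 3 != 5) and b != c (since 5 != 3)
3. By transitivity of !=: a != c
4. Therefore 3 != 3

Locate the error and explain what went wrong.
Step 3: By transitivity of !=: a != c

Step 3 incorrectly applies transitivity to the '!=' relation. Transitivity states: if a R b and b R c, then a R c. However, '!=' is not transitive. Counterexample: 3 != 5 and 5 != 3, but 3 = 3 (both equal 3). Transitivity holds for relations like <, <=, =, but not for !=.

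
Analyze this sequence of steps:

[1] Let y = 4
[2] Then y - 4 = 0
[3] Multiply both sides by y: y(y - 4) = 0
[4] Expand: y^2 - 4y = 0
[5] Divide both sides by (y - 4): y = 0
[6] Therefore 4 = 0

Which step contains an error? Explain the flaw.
Step 5: Divide both sides by (y - 4): y = 0

Step 5 divides both sides by (y - 4). However, since y = 4, we have (y - 4) = 0. Division by zero is undefined, making this step invalid.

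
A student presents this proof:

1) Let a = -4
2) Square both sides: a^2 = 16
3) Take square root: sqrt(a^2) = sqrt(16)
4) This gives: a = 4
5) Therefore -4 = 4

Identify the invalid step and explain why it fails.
Step 4: This gives: a = 4

Step 4 incorrectly states that sqrt(a^2) = a. The correct identity is sqrt(a^2) = |a|. Since a = -4 < 0, we have sqrt(a^2) = |-4| = 4, not a = -4.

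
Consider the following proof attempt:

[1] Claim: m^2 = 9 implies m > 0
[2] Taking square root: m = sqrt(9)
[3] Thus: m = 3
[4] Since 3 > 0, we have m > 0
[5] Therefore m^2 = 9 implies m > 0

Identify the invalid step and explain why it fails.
Step 2: Taking square root: m = sqrt(9)

Step 2 takes the square root and assumes the positive root only. The equation m^2 = 9 actually has two solutions: m = 3 and m = -3. The proof silently assumes m > 0 without justification, then uses this assumption to conclude m > 0, which is circular. The counterexample m = -3 shows the claim is false.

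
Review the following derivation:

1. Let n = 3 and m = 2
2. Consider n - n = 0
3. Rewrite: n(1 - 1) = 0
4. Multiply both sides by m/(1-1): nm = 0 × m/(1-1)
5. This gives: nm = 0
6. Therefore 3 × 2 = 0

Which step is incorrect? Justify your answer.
Step 4: Multiply both sides by m/(1-1): nm = 0 × m/(1-1)

Step 4 multiplies both sides by m/(1-1). However, 1-1 = 0, so this is multiplication by m/0, which is undefined. We cannot multiply by an undefined expression.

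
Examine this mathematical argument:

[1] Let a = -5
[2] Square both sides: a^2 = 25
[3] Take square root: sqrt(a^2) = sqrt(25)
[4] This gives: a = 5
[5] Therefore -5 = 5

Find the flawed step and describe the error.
Step 4: This gives: a = 5

Step 4 incorrectly states that sqrt(a^2) = a. The correct identity is sqrt(a^2) = |a|. Since a = -5 < 0, we have sqrt(a^2) = |-5| = 5, not a = -5.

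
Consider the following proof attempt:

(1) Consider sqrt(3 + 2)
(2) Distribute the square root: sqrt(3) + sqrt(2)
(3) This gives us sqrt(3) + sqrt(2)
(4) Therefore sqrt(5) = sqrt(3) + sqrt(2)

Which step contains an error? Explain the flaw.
Step 2: Distribute the square root: sqrt(3) + sqrt(2)

Step 2 incorrectly 'distributes' the square root over addition. The square root function does not distribute: sqrt(a + b) ≠ sqrt(a) + sqrt(b). In fact, sqrt(3 + 2) = sqrt(5) ≈ 2.2361, while sqrt(3) + sqrt(2) ≈ 3.1463.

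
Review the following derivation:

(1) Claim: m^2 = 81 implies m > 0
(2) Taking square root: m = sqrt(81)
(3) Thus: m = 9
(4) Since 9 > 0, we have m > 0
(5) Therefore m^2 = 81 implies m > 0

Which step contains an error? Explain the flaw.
Step 2: Taking square root: m = sqrt(81)

Step 2 takes the square root and assumes the positive root only. The equation m^2 = 81 actually has two solutions: m = 9 and m = -9. The proof silently assumes m > 0 without justification, then uses this assumption to conclude m > 0, which is circular. The counterexample m = -9 shows the claim is false.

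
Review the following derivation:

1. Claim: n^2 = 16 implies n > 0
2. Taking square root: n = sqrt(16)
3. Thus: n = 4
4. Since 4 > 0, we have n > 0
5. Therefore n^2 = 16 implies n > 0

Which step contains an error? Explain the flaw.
Step 2: Taking square root: n = sqrt(16)

Step 2 takes the square root and assumes the positive root only. The equation n^2 = 16 actually has two solutions: n = 4 and n = -4. The proof silently assumes n > 0 without justification, then uses this assumption to conclude n > 0, which is circular. The counterexample n = -4 shows the claim is false.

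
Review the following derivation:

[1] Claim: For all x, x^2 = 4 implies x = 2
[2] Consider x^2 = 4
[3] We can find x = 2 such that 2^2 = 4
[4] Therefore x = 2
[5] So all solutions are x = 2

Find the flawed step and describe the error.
Step 4: Therefore x = 2

Step 4 incorrectly concludes that x = 2 is the only solution. The proof shows that x = 2 is A solution (existence), but does not show it is the ONLY solution (uniqueness). In fact, x = -2 is also a solution since (-2)^2 = 4. Finding one solution doesn't prove there are no others.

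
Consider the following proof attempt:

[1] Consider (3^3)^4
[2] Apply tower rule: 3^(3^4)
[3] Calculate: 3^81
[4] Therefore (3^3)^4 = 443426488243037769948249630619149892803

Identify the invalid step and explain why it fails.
Step 2: Apply tower rule: 3^(3^4)

Step 2 incorrectly states that (a^b)^c = a^(b^c). The correct rule is (a^b)^c = a^(b×c). The actual value is (3^3)^4 = 3^12 = 531441, not 3^81 = 443426488243037769948249630619149892803.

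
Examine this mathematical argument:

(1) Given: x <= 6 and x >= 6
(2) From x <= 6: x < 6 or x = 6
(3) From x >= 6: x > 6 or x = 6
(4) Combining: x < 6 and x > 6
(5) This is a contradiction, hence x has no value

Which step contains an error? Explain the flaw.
Step 4: Combining: x < 6 and x > 6

Step 4 incorrectly combines the conditions. From x <= 6 and x >= 6, the intersection is x = 6. The error treats the 'or' cases as 'and' requirements. The correct conclusion is that x = 6 is the unique solution, not that no solution exists.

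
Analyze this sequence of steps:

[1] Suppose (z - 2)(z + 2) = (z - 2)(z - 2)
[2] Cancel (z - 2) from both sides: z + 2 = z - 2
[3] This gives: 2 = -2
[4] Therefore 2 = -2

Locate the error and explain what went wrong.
Step 2: Cancel (z - 2) from both sides: z + 2 = z - 2

Step 2 cancels (z - 2) from both sides. This is only valid if (z - 2) ≠ 0, i.e., z ≠ 2. When z = 2, both sides equal zero regardless of the other factors. The correct approach requires considering z = 2 as a separate case.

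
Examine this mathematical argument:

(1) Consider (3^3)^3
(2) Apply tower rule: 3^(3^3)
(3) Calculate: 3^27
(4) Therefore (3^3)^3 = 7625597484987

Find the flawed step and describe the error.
Step 2: Apply tower rule: 3^(3^3)

Step 2 incorrectly states that (a^b)^c = a^(b^c). The correct rule is (a^b)^c = a^(b×c). The actual value is (3^3)^3 = 3^9 = 19683, not 3^27 = 7625597484987.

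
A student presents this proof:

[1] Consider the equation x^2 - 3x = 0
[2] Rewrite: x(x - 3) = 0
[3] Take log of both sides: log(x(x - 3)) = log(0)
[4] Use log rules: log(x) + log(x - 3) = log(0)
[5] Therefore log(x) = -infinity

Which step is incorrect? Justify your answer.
Step 3: Take log of both sides: log(x(x - 3)) = log(0)

Step 3 takes the logarithm of both sides, resulting in log(0) on the right side. The logarithm is only defined for positive numbers; log(0) is undefined (approaches negative infinity). This operation is invalid.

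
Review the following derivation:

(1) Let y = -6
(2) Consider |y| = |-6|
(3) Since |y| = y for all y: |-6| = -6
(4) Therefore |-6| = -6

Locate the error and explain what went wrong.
Step 3: Since |y| = y for all y: |-6| = -6

Step 3 incorrectly states that |y| = y for all y. The correct definition is |y| = y when y >= 0, and |y| = -y when y < 0. Since -6 < 0, we have |-6| = -(-6) = 6, not -6.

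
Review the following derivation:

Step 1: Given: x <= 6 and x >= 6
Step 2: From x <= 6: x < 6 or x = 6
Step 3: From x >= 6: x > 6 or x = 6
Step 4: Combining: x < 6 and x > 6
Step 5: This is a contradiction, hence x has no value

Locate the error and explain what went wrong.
Step 4: Combining: x < 6 and x > 6

Step 4 incorrectly combines the conditions. From x <= 6 and x >= 6, the intersection is x = 6. The error treats the 'or' cases as 'and' requirements. The correct conclusion is that x = 6 is the unique solution, not that no solution exists.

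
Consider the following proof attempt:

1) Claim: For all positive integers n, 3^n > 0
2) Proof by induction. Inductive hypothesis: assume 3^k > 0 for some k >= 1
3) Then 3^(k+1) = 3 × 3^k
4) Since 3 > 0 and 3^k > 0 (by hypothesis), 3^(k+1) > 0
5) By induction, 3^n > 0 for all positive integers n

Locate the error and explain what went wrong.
Step 5: By induction, 3^n > 0 for all positive integers n

Step 5 concludes the proof by induction, but no base case was ever established. A valid induction proof requires: (1) a base case proving 3^1 > 0, and (2) an inductive step showing IF 3^k > 0 THEN 3^(k+1) > 0. Steps 2-4 correctly establish the inductive step, but without the base case the conclusion in step 5 does not follow.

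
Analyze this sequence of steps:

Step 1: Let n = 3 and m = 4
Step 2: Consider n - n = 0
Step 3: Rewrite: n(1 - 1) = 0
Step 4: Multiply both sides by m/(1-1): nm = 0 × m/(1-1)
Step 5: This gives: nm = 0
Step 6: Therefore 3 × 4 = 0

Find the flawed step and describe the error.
Step 4: Multiply both sides by m/(1-1): nm = 0 × m/(1-1)

Step 4 multiplies both sides by m/(1-1). However, 1-1 = 0, so this is multiplication by m/0, which is undefined. We cannot multiply by an undefined expression.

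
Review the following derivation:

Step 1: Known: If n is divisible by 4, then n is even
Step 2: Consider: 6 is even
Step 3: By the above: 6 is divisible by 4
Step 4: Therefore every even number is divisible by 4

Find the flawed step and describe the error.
Step 3: By the above: 6 is divisible by 4

Step 3 commits the fallacy of affirming the consequent. The known fact 'divisible by 4 → even' does NOT imply 'even → divisible by 4'. That would be the converse, which is false. For example, 6 is even but 6 ÷ 4 = 1.50, which is not an integer.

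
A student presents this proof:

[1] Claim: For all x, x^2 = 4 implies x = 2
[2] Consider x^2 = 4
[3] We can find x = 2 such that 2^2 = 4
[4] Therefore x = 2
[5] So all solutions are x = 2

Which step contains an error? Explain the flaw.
Step 4: Therefore x = 2

Step 4 incorrectly concludes that x = 2 is the only solution. The proof shows that x = 2 is A solution (existence), but does not show it is the ONLY solution (uniqueness). In fact, x = -2 is also a solution since (-2)^2 = 4. Finding one solution doesn't prove there are no others.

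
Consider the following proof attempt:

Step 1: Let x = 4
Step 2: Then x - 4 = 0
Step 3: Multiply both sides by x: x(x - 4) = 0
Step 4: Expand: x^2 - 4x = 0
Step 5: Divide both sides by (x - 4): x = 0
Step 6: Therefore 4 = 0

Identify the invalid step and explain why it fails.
Step 5: Divide both sides by (x - 4): x = 0

Step 5 divides both sides by (x - 4). However, since x = 4, we have (x - 4) = 0. Division by zero is undefined, making this step invalid.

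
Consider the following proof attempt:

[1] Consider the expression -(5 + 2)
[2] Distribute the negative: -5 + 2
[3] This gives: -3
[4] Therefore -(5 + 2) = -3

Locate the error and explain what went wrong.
Step 2: Distribute the negative: -5 + 2

Step 2 incorrectly distributes the negative sign. The correct distribution is -(5 + 2) = -5 - 2 = -7. The negative must be applied to both terms, not just the first. The error treats -(5 + 2) as -5 + 2, which equals -3 instead of -7.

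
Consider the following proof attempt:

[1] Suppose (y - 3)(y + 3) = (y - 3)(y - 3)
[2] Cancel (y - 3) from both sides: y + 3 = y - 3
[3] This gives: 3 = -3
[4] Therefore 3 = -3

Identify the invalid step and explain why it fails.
Step 2: Cancel (y - 3) from both sides: y + 3 = y - 3

Step 2 cancels (y - 3) from both sides. This is only valid if (y - 3) ≠ 0, i.e., y ≠ 3. When y = 3, both sides equal zero regardless of the other factors. The correct approach requires considering y = 3 as a separate case.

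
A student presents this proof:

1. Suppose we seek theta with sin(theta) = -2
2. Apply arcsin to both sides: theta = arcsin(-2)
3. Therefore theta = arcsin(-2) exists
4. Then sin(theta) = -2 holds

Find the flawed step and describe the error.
Step 2: Apply arcsin to both sides: theta = arcsin(-2)

Step 2 applies arcsin to -2. However, arcsin(x) is only defined for x in [-1, 1] because sin(theta) can only produce values in that range. Since |-2| > 1, arcsin(-2) is undefined. There is no angle whose sine equals -2.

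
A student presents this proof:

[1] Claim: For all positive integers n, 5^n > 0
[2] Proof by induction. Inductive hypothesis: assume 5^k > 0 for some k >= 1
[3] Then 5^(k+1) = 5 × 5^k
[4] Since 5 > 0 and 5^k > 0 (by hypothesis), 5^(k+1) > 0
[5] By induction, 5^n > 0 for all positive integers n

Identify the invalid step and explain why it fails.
Step 5: By induction, 5^n > 0 for all positive integers n

Step 5 concludes the proof by induction, but no base case was ever established. A valid induction proof requires: (1) a base case proving 5^1 > 0, and (2) an inductive step showing IF 5^k > 0 THEN 5^(k+1) > 0. Steps 2-4 correctly establish the inductive step, but without the base case the conclusion in step 5 does not follow.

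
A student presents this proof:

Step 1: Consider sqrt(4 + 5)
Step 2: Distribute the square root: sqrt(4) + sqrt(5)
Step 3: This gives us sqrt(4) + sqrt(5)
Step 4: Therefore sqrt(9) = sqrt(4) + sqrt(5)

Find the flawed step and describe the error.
Step 2: Distribute the square root: sqrt(4) + sqrt(5)

Step 2 incorrectly 'distributes' the square root over addition. The square root function does not distribute: sqrt(a + b) ≠ sqrt(a) + sqrt(b). In fact, sqrt(4 + 5) = sqrt(9) ≈ 3.0000, while sqrt(4) + sqrt(5) ≈ 4.2361.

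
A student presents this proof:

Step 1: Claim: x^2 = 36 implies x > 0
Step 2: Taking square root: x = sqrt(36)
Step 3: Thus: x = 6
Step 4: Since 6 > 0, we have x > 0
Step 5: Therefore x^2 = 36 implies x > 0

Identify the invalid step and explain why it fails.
Step 2: Taking square root: x = sqrt(36)

Step 2 takes the square root and assumes the positive root only. The equation x^2 = 36 actually has two solutions: x = 6 and x = -6. The proof silently assumes x > 0 without justification, then uses this assumption to conclude x > 0, which is circular. The counterexample x = -6 shows the claim is false.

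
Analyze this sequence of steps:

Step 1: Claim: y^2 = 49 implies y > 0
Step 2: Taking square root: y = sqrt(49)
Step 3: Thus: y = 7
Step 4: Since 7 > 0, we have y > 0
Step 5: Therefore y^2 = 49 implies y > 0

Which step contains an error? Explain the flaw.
Step 2: Taking square root: y = sqrt(49)

Step 2 takes the square root and assumes the positive root only. The equation y^2 = 49 actually has two solutions: y = 7 and y = -7. The proof silently assumes y > 0 without justification, then uses this assumption to conclude y > 0, which is circular. The counterexample y = -7 shows the claim is false.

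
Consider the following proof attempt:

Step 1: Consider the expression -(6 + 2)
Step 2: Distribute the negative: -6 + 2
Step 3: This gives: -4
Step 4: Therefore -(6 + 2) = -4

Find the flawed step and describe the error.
Step 2: Distribute the negative: -6 + 2

Step 2 incorrectly distributes the negative sign. The correct distribution is -(6 + 2) = -6 - 2 = -8. The negative must be applied to both terms, not just the first. The error treats -(6 + 2) as -6 + 2, which equals -4 instead of -8.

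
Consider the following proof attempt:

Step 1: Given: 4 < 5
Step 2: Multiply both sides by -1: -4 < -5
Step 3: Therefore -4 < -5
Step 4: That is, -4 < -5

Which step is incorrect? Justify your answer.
Step 2: Multiply both sides by -1: -4 < -5

Step 2 multiplies both sides by -1 but fails to reverse the inequality sign. When multiplying (or dividing) an inequality by a negative number, the direction must be reversed. Since 4 < 5, we should get -4 > -5, i.e., -4 > -5.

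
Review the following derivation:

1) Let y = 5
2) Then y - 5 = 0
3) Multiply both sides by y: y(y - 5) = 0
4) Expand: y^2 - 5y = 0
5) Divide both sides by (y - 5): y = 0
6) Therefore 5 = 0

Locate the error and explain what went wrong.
Step 5: Divide both sides by (y - 5): y = 0

Step 5 divides both sides by (y - 5). However, since y = 5, we have (y - 5) = 0. Division by zero is undefined, making this step invalid.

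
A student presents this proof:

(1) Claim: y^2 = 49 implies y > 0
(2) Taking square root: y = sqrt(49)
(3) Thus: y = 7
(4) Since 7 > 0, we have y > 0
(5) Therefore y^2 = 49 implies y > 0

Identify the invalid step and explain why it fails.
Step 2: Taking square root: y = sqrt(49)

Step 2 takes the square root and assumes the positive root only. The equation y^2 = 49 actually has two solutions: y = 7 and y = -7. The proof silently assumes y > 0 without justification, then uses this assumption to conclude y > 0, which is circular. The counterexample y = -7 shows the claim is false.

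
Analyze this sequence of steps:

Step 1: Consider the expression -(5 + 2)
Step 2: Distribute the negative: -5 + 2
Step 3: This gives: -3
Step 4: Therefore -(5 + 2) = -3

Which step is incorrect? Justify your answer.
Step 2: Distribute the negative: -5 + 2

Step 2 incorrectly distributes the negative sign. The correct distribution is -(5 + 2) = -5 - 2 = -7. The negative must be applied to both terms, not just the first. The error treats -(5 + 2) as -5 + 2, which equals -3 instead of -7.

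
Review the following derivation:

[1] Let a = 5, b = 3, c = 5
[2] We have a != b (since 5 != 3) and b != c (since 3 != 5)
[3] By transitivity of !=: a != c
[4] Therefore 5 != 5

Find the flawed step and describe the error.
Step 3: By transitivity of !=: a != c

Step 3 incorrectly applies transitivity to the '!=' relation. Transitivity states: if a R b and b R c, then a R c. However, '!=' is not transitive. Counterexample: 5 != 3 and 3 != 5, but 5 = 5 (both equal 5). Transitivity holds for relations like <, <=, =, but not for !=.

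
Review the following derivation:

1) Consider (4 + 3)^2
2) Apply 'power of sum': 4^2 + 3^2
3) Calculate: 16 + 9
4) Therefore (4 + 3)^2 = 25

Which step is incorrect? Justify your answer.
Step 2: Apply 'power of sum': 4^2 + 3^2

Step 2 incorrectly applies a non-existent rule '(a+b)^n = a^n + b^n'. This is false in general. The correct expansion uses the binomial theorem. The actual value is (4 + 3)^2 = 7^2 = 49, not 25.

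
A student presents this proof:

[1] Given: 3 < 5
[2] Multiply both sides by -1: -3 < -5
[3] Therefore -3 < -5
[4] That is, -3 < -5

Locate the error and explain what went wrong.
Step 2: Multiply both sides by -1: -3 < -5

Step 2 multiplies both sides by -1 but fails to reverse the inequality sign. When multiplying (or dividing) an inequality by a negative number, the direction must be reversed. Since 3 < 5, we should get -3 > -5, i.e., -3 > -5.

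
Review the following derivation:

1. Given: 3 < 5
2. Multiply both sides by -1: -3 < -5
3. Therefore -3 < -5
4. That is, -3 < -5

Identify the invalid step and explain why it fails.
Step 2: Multiply both sides by -1: -3 < -5

Step 2 multiplies both sides by -1 but fails to reverse the inequality sign. When multiplying (or dividing) an inequality by a negative number, the direction must be reversed. Since 3 < 5, we should get -3 > -5, i.e., -3 > -5.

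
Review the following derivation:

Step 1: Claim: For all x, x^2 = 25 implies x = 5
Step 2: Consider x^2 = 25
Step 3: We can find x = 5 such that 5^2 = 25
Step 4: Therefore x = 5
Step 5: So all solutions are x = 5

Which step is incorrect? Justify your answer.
Step 4: Therefore x = 5

Step 4 incorrectly concludes that x = 5 is the only solution. The proof shows that x = 5 is A solution (existence), but does not show it is the ONLY solution (uniqueness). In fact, x = -5 is also a solution since (-5)^2 = 25. Finding one solution doesn't prove there are no others.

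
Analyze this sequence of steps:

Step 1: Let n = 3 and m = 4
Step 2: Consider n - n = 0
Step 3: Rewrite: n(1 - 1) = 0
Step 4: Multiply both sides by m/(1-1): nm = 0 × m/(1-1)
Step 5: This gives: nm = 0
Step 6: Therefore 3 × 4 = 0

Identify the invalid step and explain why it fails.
Step 4: Multiply both sides by m/(1-1): nm = 0 × m/(1-1)

Step 4 multiplies both sides by m/(1-1). However, 1-1 = 0, so this is multiplication by m/0, which is undefined. We cannot multiply by an undefined expression.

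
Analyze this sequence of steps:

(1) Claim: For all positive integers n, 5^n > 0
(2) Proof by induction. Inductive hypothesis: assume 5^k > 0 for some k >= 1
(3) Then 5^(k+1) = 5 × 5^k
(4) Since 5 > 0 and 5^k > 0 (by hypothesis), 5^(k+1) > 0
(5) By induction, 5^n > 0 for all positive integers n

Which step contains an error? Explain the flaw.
Step 5: By induction, 5^n > 0 for all positive integers n

Step 5 concludes the proof by induction, but no base case was ever established. A valid induction proof requires: (1) a base case proving 5^1 > 0, and (2) an inductive step showing IF 5^k > 0 THEN 5^(k+1) > 0. Steps 2-4 correctly establish the inductive step, but without the base case the conclusion in step 5 does not follow.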